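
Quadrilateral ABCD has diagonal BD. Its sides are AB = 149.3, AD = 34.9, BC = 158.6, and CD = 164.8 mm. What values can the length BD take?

114.4 < BD < 184.2

From triangle ABD: |149.3 − 34.9| < BD < 149.3 + 34.9, i.e. 114.4 < BD < 184.2.
From triangle CBD: 6.2 < BD < 323.4.
Both must hold, so BD lies in the intersection.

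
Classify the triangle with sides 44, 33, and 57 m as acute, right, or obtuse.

obtuse

Compare the square of the longest side to the sum of squares of the other two: 33² + 44² = 3025 < 3249 = 57².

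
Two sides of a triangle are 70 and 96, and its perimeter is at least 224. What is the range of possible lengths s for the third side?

58 ≤ s < 166

Triangle inequality alone gives 26 < s < 166.
The perimeter condition gives s ≥ 224 − 70 − 96 = 58.
Intersecting the two: 58 ≤ s < 166.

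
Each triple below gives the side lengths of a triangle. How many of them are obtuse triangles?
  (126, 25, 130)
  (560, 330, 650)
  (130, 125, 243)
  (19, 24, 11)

(126,25,130): 25²+126² = 16501 < 16900 = 130² → obtuse
(560,330,650): 330²+560² = 422500 = 650² → right
(130,125,243): 125²+130² = 32525 < 59049 = 243² → obtuse
(19,24,11): 11²+19² = 482 < 576 = 24² → obtuse
3 of the 4 are obtuse.

3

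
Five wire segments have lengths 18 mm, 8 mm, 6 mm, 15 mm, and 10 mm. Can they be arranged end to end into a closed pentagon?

A pentagon exists iff every side is shorter than the sum of the others — equivalently, the longest side is less than the sum of the rest.
Longest side 18 < 39 (sum of the remaining 4), so yes.

Yes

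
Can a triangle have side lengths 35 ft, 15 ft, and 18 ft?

The longest side is 35, but the other two sum to only 33.
33 < 35, so the triangle inequality fails.

No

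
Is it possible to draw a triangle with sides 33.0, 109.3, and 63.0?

No

The longest side is 109.3, but the other two sum to only 96.0.
96.0 < 109.3, so the triangle inequality fails.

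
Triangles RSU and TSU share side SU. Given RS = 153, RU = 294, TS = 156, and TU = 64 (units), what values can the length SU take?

141 < SU < 220

From triangle RSU: |153 − 294| < SU < 153 + 294, i.e. 141 < SU < 447.
From triangle TSU: 92 < SU < 220.
Both must hold, so SU lies in the intersection.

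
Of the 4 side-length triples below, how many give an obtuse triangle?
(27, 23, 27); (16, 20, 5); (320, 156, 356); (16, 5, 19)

(27,23,27): 23²+27² = 1258 > 729 = 27² → acute
(16,20,5): 5²+16² = 281 < 400 = 20² → obtuse
(320,156,356): 156²+320² = 126736 = 356² → right
(16,5,19): 5²+16² = 281 < 361 = 19² → obtuse
2 of the 4 are obtuse.

2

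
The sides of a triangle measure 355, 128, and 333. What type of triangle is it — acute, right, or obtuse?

acute

Compare the square of the longest side to the sum of squares of the other two: 128² + 333² = 127273 > 126025 = 355².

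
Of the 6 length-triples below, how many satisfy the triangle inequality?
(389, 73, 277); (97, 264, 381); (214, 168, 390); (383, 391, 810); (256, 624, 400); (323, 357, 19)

1

(73,277,389): 73+277 ≤ 389 → not valid
(97,264,381): 97+264 ≤ 381 → not valid
(168,214,390): 168+214 ≤ 390 → not valid
(383,391,810): 383+391 ≤ 810 → not valid
(256,400,624): 256+400 > 624 → valid
(19,323,357): 19+323 ≤ 357 → not valid
1 of the 6 triples forms a triangle.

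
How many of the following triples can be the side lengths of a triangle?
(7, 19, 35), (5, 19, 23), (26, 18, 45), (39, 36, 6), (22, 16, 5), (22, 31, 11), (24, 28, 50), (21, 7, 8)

4

(7,19,35): 7+19 ≤ 35 → not valid
(5,19,23): 5+19 > 23 → valid
(18,26,45): 18+26 ≤ 45 → not valid
(6,36,39): 6+36 > 39 → valid
(5,16,22): 5+16 ≤ 22 → not valid
(11,22,31): 11+22 > 31 → valid
(24,28,50): 24+28 > 50 → valid
(7,8,21): 7+8 ≤ 21 → not valid
4 of the 8 triples form a triangle.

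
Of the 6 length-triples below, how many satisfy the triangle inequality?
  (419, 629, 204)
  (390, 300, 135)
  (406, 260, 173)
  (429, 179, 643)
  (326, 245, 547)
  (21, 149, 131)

(204,419,629): 204+419 ≤ 629 → not valid
(135,300,390): 135+300 > 390 → valid
(173,260,406): 173+260 > 406 → valid
(179,429,643): 179+429 ≤ 643 → not valid
(245,326,547): 245+326 > 547 → valid
(21,131,149): 21+131 > 149 → valid
4 of the 6 triples form a triangle.

4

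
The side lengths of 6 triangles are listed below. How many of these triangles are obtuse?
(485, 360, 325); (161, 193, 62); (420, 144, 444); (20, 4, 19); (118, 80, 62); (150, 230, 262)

3

(485,360,325): 325²+360² = 235225 = 485² → right
(161,193,62): 62²+161² = 29765 < 37249 = 193² → obtuse
(420,144,444): 144²+420² = 197136 = 444² → right
(20,4,19): 4²+19² = 377 < 400 = 20² → obtuse
(118,80,62): 62²+80² = 10244 < 13924 = 118² → obtuse
(150,230,262): 150²+230² = 75400 > 68644 = 262² → acute
3 of the 6 are obtuse.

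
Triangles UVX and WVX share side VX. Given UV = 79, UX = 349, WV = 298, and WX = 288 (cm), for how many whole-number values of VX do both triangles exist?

From triangle UVX: 270 < VX < 428.
From triangle WVX: 10 < VX < 586.
Intersection: 270 < VX < 428, so integers 271 through 427: 157 values.

157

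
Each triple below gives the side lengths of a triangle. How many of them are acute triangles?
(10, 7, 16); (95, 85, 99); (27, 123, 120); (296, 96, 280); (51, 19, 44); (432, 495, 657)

1

(10,7,16): 7²+10² = 149 < 256 = 16² → obtuse
(95,85,99): 85²+95² = 16250 > 9801 = 99² → acute
(27,123,120): 27²+120² = 15129 = 123² → right
(296,96,280): 96²+280² = 87616 = 296² → right
(51,19,44): 19²+44² = 2297 < 2601 = 51² → obtuse
(432,495,657): 432²+495² = 431649 = 657² → right
1 of the 6 is acute.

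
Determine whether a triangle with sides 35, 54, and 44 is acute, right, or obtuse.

acute

Compare the square of the longest side to the sum of squares of the other two: 35² + 44² = 3161 > 2916 = 54².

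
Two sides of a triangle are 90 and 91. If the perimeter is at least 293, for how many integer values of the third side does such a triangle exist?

69

Triangle inequality: 1 < x < 181. Perimeter ≥ 293 gives x ≥ 293 − 90 − 91 = 112.
So 112 ≤ x < 181; integers 112 through 180: 69 values.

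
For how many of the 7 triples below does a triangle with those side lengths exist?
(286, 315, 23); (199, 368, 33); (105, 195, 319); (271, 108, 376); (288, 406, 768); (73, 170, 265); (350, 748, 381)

1

(23,286,315): 23+286 ≤ 315 → not valid
(33,199,368): 33+199 ≤ 368 → not valid
(105,195,319): 105+195 ≤ 319 → not valid
(108,271,376): 108+271 > 376 → valid
(288,406,768): 288+406 ≤ 768 → not valid
(73,170,265): 73+170 ≤ 265 → not valid
(350,381,748): 350+381 ≤ 748 → not valid
1 of the 7 triples forms a triangle.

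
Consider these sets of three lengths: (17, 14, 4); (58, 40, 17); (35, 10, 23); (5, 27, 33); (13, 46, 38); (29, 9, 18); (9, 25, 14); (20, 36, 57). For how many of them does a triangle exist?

(4,14,17): 4+14 > 17 → valid
(17,40,58): 17+40 ≤ 58 → not valid
(10,23,35): 10+23 ≤ 35 → not valid
(5,27,33): 5+27 ≤ 33 → not valid
(13,38,46): 13+38 > 46 → valid
(9,18,29): 9+18 ≤ 29 → not valid
(9,14,25): 9+14 ≤ 25 → not valid
(20,36,57): 20+36 ≤ 57 → not valid
2 of the 8 triples form a triangle.

2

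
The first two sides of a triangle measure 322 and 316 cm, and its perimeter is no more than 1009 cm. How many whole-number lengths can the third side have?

365

Triangle inequality: 6 < x < 638. Perimeter ≤ 1009 gives x ≤ 1009 − 322 − 316 = 371.
So 6 < x ≤ 371; integers 7 through 371: 365 values.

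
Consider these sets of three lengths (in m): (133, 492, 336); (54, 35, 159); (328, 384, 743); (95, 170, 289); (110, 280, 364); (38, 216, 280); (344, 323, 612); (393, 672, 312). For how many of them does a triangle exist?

3

(133,336,492): 133+336 ≤ 492 → not valid
(35,54,159): 35+54 ≤ 159 → not valid
(328,384,743): 328+384 ≤ 743 → not valid
(95,170,289): 95+170 ≤ 289 → not valid
(110,280,364): 110+280 > 364 → valid
(38,216,280): 38+216 ≤ 280 → not valid
(323,344,612): 323+344 > 612 → valid
(312,393,672): 312+393 > 672 → valid
3 of the 8 triples form a triangle.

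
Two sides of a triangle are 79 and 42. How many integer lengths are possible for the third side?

83

The third side lies in the open interval (37, 121).
Integers from 38 to 120 inclusive: 120 − 38 + 1 = 83.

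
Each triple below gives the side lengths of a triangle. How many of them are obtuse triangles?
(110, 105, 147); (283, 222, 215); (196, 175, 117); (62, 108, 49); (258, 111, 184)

2

(110,105,147): 105²+110² = 23125 > 21609 = 147² → acute
(283,222,215): 215²+222² = 95509 > 80089 = 283² → acute
(196,175,117): 117²+175² = 44314 > 38416 = 196² → acute
(62,108,49): 49²+62² = 6245 < 11664 = 108² → obtuse
(258,111,184): 111²+184² = 46177 < 66564 = 258² → obtuse
2 of the 5 are obtuse.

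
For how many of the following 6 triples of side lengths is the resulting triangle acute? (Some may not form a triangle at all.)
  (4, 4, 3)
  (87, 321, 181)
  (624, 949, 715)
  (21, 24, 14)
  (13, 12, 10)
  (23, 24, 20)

4

(4,4,3): 3²+4² = 25 > 16 = 4² → acute
(87,321,181): 87+181 ≤ 321, not a triangle
(624,949,715): 624²+715² = 900601 = 949² → right
(21,24,14): 14²+21² = 637 > 576 = 24² → acute
(13,12,10): 10²+12² = 244 > 169 = 13² → acute
(23,24,20): 20²+23² = 929 > 576 = 24² → acute
4 of the 6 are acute.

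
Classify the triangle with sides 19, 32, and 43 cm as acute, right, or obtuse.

Compare the square of the longest side to the sum of squares of the other two: 19² + 32² = 1385 < 1849 = 43².

obtuse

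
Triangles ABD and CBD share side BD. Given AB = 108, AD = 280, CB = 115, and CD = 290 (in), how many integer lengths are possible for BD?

212

From triangle ABD: 172 < BD < 388.
From triangle CBD: 175 < BD < 405.
Intersection: 175 < BD < 388, so integers 176 through 387: 212 values.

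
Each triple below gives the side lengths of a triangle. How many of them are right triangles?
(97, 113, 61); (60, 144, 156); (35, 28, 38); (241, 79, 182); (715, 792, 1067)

(97,113,61): 61²+97² = 13130 > 12769 = 113² → acute
(60,144,156): 60²+144² = 24336 = 156² → right
(35,28,38): 28²+35² = 2009 > 1444 = 38² → acute
(241,79,182): 79²+182² = 39365 < 58081 = 241² → obtuse
(715,792,1067): 715²+792² = 1138489 = 1067² → right
2 of the 5 are right.

2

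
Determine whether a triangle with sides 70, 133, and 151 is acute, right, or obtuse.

obtuse

Compare the square of the longest side to the sum of squares of the other two: 70² + 133² = 22589 < 22801 = 151².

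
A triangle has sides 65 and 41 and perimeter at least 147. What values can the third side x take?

41 ≤ x < 106

Triangle inequality alone gives 24 < x < 106.
The perimeter condition gives x ≥ 147 − 65 − 41 = 41.
Intersecting the two: 41 ≤ x < 106.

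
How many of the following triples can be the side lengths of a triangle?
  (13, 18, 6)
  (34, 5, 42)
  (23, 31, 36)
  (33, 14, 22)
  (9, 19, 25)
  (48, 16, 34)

(6,13,18): 6+13 > 18 → valid
(5,34,42): 5+34 ≤ 42 → not valid
(23,31,36): 23+31 > 36 → valid
(14,22,33): 14+22 > 33 → valid
(9,19,25): 9+19 > 25 → valid
(16,34,48): 16+34 > 48 → valid
5 of the 6 triples form a triangle.

5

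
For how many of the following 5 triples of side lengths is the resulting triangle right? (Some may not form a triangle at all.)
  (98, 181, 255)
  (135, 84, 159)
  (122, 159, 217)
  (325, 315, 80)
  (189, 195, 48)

3

(98,181,255): 98²+181² = 42365 < 65025 = 255² → obtuse
(135,84,159): 84²+135² = 25281 = 159² → right
(122,159,217): 122²+159² = 40165 < 47089 = 217² → obtuse
(325,315,80): 80²+315² = 105625 = 325² → right
(189,195,48): 48²+189² = 38025 = 195² → right
3 of the 5 are right.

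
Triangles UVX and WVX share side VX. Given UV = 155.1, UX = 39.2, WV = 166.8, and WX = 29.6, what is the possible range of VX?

From triangle UVX: |155.1 − 39.2| < VX < 155.1 + 39.2, i.e. 115.9 < VX < 194.3.
From triangle WVX: 137.2 < VX < 196.4.
Both must hold, so VX lies in the intersection.

137.2 < VX < 194.3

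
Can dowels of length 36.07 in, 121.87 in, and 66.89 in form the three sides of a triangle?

The longest side is 121.87, but the other two sum to only 102.96.
102.96 < 121.87, so the triangle inequality fails.

No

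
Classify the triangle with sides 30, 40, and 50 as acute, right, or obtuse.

Compare the square of the longest side to the sum of squares of the other two: 30² + 40² = 2500 = 50².

right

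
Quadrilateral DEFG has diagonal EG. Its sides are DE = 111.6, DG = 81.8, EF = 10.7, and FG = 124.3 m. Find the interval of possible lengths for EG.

From triangle DEG: |111.6 − 81.8| < EG < 111.6 + 81.8, i.e. 29.8 < EG < 193.4.
From triangle FEG: 113.6 < EG < 135.0.
Both must hold, so EG lies in the intersection.

113.6 < EG < 135.0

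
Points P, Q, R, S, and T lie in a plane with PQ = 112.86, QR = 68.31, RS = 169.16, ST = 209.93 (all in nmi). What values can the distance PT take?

0 ≤ PT ≤ 560.26 nmi

The maximum is all hops collinear in one direction: 112.86 + 68.31 + 169.16 + 209.93 = 560.26.
The longest hop is 209.93; the others sum to 350.33. Since 209.93 ≤ 350.33, the path can fold back on itself completely, so the minimum distance is 0.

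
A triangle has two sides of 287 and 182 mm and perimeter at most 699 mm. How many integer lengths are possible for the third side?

Triangle inequality: 105 < x < 469. Perimeter ≤ 699 gives x ≤ 699 − 287 − 182 = 230.
So 105 < x ≤ 230; integers 106 through 230: 125 values.

125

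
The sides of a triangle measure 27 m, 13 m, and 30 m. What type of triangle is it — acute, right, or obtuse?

obtuse

Compare the square of the longest side to the sum of squares of the other two: 13² + 27² = 898 < 900 = 30².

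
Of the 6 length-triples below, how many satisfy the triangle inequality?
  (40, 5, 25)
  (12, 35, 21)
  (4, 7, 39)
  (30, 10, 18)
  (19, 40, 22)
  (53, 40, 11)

(5,25,40): 5+25 ≤ 40 → not valid
(12,21,35): 12+21 ≤ 35 → not valid
(4,7,39): 4+7 ≤ 39 → not valid
(10,18,30): 10+18 ≤ 30 → not valid
(19,22,40): 19+22 > 40 → valid
(11,40,53): 11+40 ≤ 53 → not valid
1 of the 6 triples forms a triangle.

1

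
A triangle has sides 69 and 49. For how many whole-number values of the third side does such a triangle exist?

97

The third side lies in the open interval (20, 118).
Integers from 21 to 117 inclusive: 117 − 21 + 1 = 97.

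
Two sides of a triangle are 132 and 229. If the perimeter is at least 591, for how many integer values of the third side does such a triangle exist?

131

Triangle inequality: 97 < x < 361. Perimeter ≥ 591 gives x ≥ 591 − 132 − 229 = 230.
So 230 ≤ x < 361; integers 230 through 360: 131 values.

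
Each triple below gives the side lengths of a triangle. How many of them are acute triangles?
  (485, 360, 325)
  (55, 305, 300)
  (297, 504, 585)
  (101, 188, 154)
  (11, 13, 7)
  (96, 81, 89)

(485,360,325): 325²+360² = 235225 = 485² → right
(55,305,300): 55²+300² = 93025 = 305² → right
(297,504,585): 297²+504² = 342225 = 585² → right
(101,188,154): 101²+154² = 33917 < 35344 = 188² → obtuse
(11,13,7): 7²+11² = 170 > 169 = 13² → acute
(96,81,89): 81²+89² = 14482 > 9216 = 96² → acute
2 of the 6 are acute.

2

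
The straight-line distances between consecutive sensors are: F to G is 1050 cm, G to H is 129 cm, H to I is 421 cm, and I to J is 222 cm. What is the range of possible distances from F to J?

The maximum is all hops collinear in one direction: 1050 + 129 + 421 + 222 = 1822.
The longest hop is 1050; the others sum to 772. Folding the others back against it leaves at least 1050 − 772 = 278.

278 ≤ FJ ≤ 1822 cm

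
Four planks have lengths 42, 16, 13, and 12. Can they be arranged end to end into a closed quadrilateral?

No

For a quadrilateral, each side must be shorter than the sum of the others.
Here the longest side is 42, but the remaining 3 sides sum to only 41.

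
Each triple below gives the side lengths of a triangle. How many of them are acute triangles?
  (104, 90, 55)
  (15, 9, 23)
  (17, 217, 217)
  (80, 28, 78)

(104,90,55): 55²+90² = 11125 > 10816 = 104² → acute
(15,9,23): 9²+15² = 306 < 529 = 23² → obtuse
(17,217,217): 17²+217² = 47378 > 47089 = 217² → acute
(80,28,78): 28²+78² = 6868 > 6400 = 80² → acute
3 of the 4 are acute.

3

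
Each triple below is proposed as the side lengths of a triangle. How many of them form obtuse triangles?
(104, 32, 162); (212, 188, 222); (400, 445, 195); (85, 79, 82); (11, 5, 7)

(104,32,162): 32+104 ≤ 162, not a triangle
(212,188,222): 188²+212² = 80288 > 49284 = 222² → acute
(400,445,195): 195²+400² = 198025 = 445² → right
(85,79,82): 79²+82² = 12965 > 7225 = 85² → acute
(11,5,7): 5²+7² = 74 < 121 = 11² → obtuse
1 of the 5 is obtuse.

1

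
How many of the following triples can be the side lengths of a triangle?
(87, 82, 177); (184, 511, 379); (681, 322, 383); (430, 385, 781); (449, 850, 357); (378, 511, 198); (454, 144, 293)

(82,87,177): 82+87 ≤ 177 → not valid
(184,379,511): 184+379 > 511 → valid
(322,383,681): 322+383 > 681 → valid
(385,430,781): 385+430 > 781 → valid
(357,449,850): 357+449 ≤ 850 → not valid
(198,378,511): 198+378 > 511 → valid
(144,293,454): 144+293 ≤ 454 → not valid
4 of the 7 triples form a triangle.

4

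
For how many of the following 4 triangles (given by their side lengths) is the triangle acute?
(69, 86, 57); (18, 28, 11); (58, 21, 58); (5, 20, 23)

(69,86,57): 57²+69² = 8010 > 7396 = 86² → acute
(18,28,11): 11²+18² = 445 < 784 = 28² → obtuse
(58,21,58): 21²+58² = 3805 > 3364 = 58² → acute
(5,20,23): 5²+20² = 425 < 529 = 23² → obtuse
2 of the 4 are acute.

2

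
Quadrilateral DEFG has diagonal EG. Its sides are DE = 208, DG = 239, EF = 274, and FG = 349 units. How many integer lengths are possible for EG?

371

From triangle DEG: 31 < EG < 447.
From triangle FEG: 75 < EG < 623.
Intersection: 75 < EG < 447, so integers 76 through 446: 371 values.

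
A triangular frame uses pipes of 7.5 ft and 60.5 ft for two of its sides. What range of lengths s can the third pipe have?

53.0 < s < 68.0 (ft)

By the triangle inequality, s must be less than 7.5 + 60.5 = 68.0 and greater than |7.5 − 60.5| = 53.0.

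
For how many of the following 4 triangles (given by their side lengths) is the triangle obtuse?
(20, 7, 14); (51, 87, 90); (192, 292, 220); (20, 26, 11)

(20,7,14): 7²+14² = 245 < 400 = 20² → obtuse
(51,87,90): 51²+87² = 10170 > 8100 = 90² → acute
(192,292,220): 192²+220² = 85264 = 292² → right
(20,26,11): 11²+20² = 521 < 676 = 26² → obtuse
2 of the 4 are obtuse.

2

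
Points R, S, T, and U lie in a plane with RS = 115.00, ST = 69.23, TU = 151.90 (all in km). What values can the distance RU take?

0 ≤ RU ≤ 336.13 km

The maximum is all hops collinear in one direction: 115.00 + 69.23 + 151.90 = 336.13.
The longest hop is 151.90; the others sum to 184.23. Since 151.90 ≤ 184.23, the path can fold back on itself completely, so the minimum distance is 0.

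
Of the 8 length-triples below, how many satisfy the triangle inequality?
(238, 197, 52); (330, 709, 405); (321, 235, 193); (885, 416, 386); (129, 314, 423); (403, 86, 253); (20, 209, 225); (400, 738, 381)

6

(52,197,238): 52+197 > 238 → valid
(330,405,709): 330+405 > 709 → valid
(193,235,321): 193+235 > 321 → valid
(386,416,885): 386+416 ≤ 885 → not valid
(129,314,423): 129+314 > 423 → valid
(86,253,403): 86+253 ≤ 403 → not valid
(20,209,225): 20+209 > 225 → valid
(381,400,738): 381+400 > 738 → valid
6 of the 8 triples form a triangle.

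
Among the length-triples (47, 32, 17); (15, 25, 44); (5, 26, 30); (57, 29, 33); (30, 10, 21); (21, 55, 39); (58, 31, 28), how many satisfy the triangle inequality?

6

(17,32,47): 17+32 > 47 → valid
(15,25,44): 15+25 ≤ 44 → not valid
(5,26,30): 5+26 > 30 → valid
(29,33,57): 29+33 > 57 → valid
(10,21,30): 10+21 > 30 → valid
(21,39,55): 21+39 > 55 → valid
(28,31,58): 28+31 > 58 → valid
6 of the 7 triples form a triangle.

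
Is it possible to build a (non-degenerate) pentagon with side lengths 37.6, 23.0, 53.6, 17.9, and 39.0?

Yes

A pentagon exists iff every side is shorter than the sum of the others — equivalently, the longest side is less than the sum of the rest.
Longest side 53.6 < 117.5 (sum of the remaining 4), so yes.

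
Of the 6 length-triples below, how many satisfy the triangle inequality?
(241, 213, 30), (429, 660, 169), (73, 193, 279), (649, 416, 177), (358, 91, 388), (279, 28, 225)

2

(30,213,241): 30+213 > 241 → valid
(169,429,660): 169+429 ≤ 660 → not valid
(73,193,279): 73+193 ≤ 279 → not valid
(177,416,649): 177+416 ≤ 649 → not valid
(91,358,388): 91+358 > 388 → valid
(28,225,279): 28+225 ≤ 279 → not valid
2 of the 6 triples form a triangle.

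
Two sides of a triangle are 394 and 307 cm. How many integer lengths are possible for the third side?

613

The third side lies in the open interval (87, 701).
Integers from 88 to 700 inclusive: 700 − 88 + 1 = 613.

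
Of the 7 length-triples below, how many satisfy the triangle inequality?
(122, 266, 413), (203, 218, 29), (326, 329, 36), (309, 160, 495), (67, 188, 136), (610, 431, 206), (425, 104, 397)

5

(122,266,413): 122+266 ≤ 413 → not valid
(29,203,218): 29+203 > 218 → valid
(36,326,329): 36+326 > 329 → valid
(160,309,495): 160+309 ≤ 495 → not valid
(67,136,188): 67+136 > 188 → valid
(206,431,610): 206+431 > 610 → valid
(104,397,425): 104+397 > 425 → valid
5 of the 7 triples form a triangle.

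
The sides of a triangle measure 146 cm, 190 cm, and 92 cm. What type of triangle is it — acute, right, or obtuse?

obtuse

Compare the square of the longest side to the sum of squares of the other two: 92² + 146² = 29780 < 36100 = 190².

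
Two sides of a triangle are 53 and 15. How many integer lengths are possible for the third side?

29

The third side lies in the open interval (38, 68).
Integers from 39 to 67 inclusive: 67 − 39 + 1 = 29.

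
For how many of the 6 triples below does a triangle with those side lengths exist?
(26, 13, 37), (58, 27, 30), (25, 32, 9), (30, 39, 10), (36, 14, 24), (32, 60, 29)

(13,26,37): 13+26 > 37 → valid
(27,30,58): 27+30 ≤ 58 → not valid
(9,25,32): 9+25 > 32 → valid
(10,30,39): 10+30 > 39 → valid
(14,24,36): 14+24 > 36 → valid
(29,32,60): 29+32 > 60 → valid
5 of the 6 triples form a triangle.

5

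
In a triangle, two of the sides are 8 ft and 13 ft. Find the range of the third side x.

By the triangle inequality, x must be less than 8 + 13 = 21 and greater than |8 − 13| = 5.

5 < x < 21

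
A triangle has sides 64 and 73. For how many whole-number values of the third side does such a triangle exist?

The third side lies in the open interval (9, 137).
Integers from 10 to 136 inclusive: 136 − 10 + 1 = 127.

127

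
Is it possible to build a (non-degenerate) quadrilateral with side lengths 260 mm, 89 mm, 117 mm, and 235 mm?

A quadrilateral exists iff every side is shorter than the sum of the others — equivalently, the longest side is less than the sum of the rest.
Longest side 260 < 441 (sum of the remaining 3), so yes.

Yes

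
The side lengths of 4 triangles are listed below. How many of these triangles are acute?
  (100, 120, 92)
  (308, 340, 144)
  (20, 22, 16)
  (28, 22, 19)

(100,120,92): 92²+100² = 18464 > 14400 = 120² → acute
(308,340,144): 144²+308² = 115600 = 340² → right
(20,22,16): 16²+20² = 656 > 484 = 22² → acute
(28,22,19): 19²+22² = 845 > 784 = 28² → acute
3 of the 4 are acute.

3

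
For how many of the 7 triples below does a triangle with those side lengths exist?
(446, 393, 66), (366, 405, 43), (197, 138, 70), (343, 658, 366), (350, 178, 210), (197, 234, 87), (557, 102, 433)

6

(66,393,446): 66+393 > 446 → valid
(43,366,405): 43+366 > 405 → valid
(70,138,197): 70+138 > 197 → valid
(343,366,658): 343+366 > 658 → valid
(178,210,350): 178+210 > 350 → valid
(87,197,234): 87+197 > 234 → valid
(102,433,557): 102+433 ≤ 557 → not valid
6 of the 7 triples form a triangle.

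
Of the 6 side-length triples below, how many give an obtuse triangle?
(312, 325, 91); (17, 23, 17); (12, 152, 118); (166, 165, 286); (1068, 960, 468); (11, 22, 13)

(312,325,91): 91²+312² = 105625 = 325² → right
(17,23,17): 17²+17² = 578 > 529 = 23² → acute
(12,152,118): 12+118 ≤ 152, not a triangle
(166,165,286): 165²+166² = 54781 < 81796 = 286² → obtuse
(1068,960,468): 468²+960² = 1140624 = 1068² → right
(11,22,13): 11²+13² = 290 < 484 = 22² → obtuse
2 of the 6 are obtuse.

2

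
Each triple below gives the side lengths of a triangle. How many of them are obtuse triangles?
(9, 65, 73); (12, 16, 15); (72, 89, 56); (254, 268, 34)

2

(9,65,73): 9²+65² = 4306 < 5329 = 73² → obtuse
(12,16,15): 12²+15² = 369 > 256 = 16² → acute
(72,89,56): 56²+72² = 8320 > 7921 = 89² → acute
(254,268,34): 34²+254² = 65672 < 71824 = 268² → obtuse
2 of the 4 are obtuse.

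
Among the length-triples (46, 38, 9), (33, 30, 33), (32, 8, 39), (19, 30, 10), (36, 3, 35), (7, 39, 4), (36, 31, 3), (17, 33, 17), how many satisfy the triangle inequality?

(9,38,46): 9+38 > 46 → valid
(30,33,33): 30+33 > 33 → valid
(8,32,39): 8+32 > 39 → valid
(10,19,30): 10+19 ≤ 30 → not valid
(3,35,36): 3+35 > 36 → valid
(4,7,39): 4+7 ≤ 39 → not valid
(3,31,36): 3+31 ≤ 36 → not valid
(17,17,33): 17+17 > 33 → valid
5 of the 8 triples form a triangle.

5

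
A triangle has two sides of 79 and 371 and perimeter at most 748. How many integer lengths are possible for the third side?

Triangle inequality: 292 < x < 450. Perimeter ≤ 748 gives x ≤ 748 − 79 − 371 = 298.
So 292 < x ≤ 298; integers 293 through 298: 6 values.

6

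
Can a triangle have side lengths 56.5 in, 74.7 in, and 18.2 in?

The two shorter sides sum to 74.7, exactly equal to the longest side 74.7.
That gives only a degenerate (flat) triangle — the inequality must be strict.

No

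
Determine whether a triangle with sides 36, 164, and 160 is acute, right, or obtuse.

right

Compare the square of the longest side to the sum of squares of the other two: 36² + 160² = 26896 = 164².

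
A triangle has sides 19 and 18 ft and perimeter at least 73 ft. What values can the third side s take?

Triangle inequality alone gives 1 < s < 37.
The perimeter condition gives s ≥ 73 − 19 − 18 = 36.
Intersecting the two: 36 ≤ s < 37.

36 ≤ s < 37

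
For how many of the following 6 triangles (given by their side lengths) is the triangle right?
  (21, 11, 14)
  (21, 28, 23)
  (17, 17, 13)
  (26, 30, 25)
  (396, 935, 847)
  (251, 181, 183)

1

(21,11,14): 11²+14² = 317 < 441 = 21² → obtuse
(21,28,23): 21²+23² = 970 > 784 = 28² → acute
(17,17,13): 13²+17² = 458 > 289 = 17² → acute
(26,30,25): 25²+26² = 1301 > 900 = 30² → acute
(396,935,847): 396²+847² = 874225 = 935² → right
(251,181,183): 181²+183² = 66250 > 63001 = 251² → acute
1 of the 6 is right.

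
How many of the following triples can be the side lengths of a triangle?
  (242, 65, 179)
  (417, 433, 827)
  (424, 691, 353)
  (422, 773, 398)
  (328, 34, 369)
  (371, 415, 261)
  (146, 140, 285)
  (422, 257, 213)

(65,179,242): 65+179 > 242 → valid
(417,433,827): 417+433 > 827 → valid
(353,424,691): 353+424 > 691 → valid
(398,422,773): 398+422 > 773 → valid
(34,328,369): 34+328 ≤ 369 → not valid
(261,371,415): 261+371 > 415 → valid
(140,146,285): 140+146 > 285 → valid
(213,257,422): 213+257 > 422 → valid
7 of the 8 triples form a triangle.

7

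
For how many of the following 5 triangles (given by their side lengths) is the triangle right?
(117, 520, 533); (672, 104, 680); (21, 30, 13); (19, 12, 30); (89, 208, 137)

2

(117,520,533): 117²+520² = 284089 = 533² → right
(672,104,680): 104²+672² = 462400 = 680² → right
(21,30,13): 13²+21² = 610 < 900 = 30² → obtuse
(19,12,30): 12²+19² = 505 < 900 = 30² → obtuse
(89,208,137): 89²+137² = 26690 < 43264 = 208² → obtuse
2 of the 5 are right.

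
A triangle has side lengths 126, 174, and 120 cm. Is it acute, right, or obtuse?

Compare the square of the longest side to the sum of squares of the other two: 120² + 126² = 30276 = 174².

right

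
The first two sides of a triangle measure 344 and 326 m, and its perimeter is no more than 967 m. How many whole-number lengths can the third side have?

Triangle inequality: 18 < x < 670. Perimeter ≤ 967 gives x ≤ 967 − 344 − 326 = 297.
So 18 < x ≤ 297; integers 19 through 297: 279 values.

279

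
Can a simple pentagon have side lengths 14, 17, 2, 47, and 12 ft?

No

For a pentagon, each side must be shorter than the sum of the others.
Here the longest side is 47, but the remaining 4 sides sum to only 45.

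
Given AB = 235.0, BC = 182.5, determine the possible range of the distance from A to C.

By the triangle inequality, |235.0 − 182.5| ≤ AC ≤ 235.0 + 182.5.

52.5 ≤ AC ≤ 417.5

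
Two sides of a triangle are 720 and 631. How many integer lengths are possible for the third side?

The third side lies in the open interval (89, 1351).
Integers from 90 to 1350 inclusive: 1350 − 90 + 1 = 1261.

1261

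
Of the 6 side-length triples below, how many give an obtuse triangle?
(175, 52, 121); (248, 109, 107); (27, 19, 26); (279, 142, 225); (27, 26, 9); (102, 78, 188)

1

(175,52,121): 52+121 ≤ 175, not a triangle
(248,109,107): 107+109 ≤ 248, not a triangle
(27,19,26): 19²+26² = 1037 > 729 = 27² → acute
(279,142,225): 142²+225² = 70789 < 77841 = 279² → obtuse
(27,26,9): 9²+26² = 757 > 729 = 27² → acute
(102,78,188): 78+102 ≤ 188, not a triangle
1 of the 6 is obtuse.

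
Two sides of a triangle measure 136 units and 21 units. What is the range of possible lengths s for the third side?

By the triangle inequality, s must be less than 136 + 21 = 157 and greater than |136 − 21| = 115.

115 < s < 157 (units)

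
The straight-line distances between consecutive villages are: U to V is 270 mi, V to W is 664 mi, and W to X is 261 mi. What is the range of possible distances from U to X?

The maximum is all hops collinear in one direction: 270 + 664 + 261 = 1195.
The longest hop is 664; the others sum to 531. Folding the others back against it leaves at least 664 − 531 = 133.

133 ≤ UX ≤ 1195 mi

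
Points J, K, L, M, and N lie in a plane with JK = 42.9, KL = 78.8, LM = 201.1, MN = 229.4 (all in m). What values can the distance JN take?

The maximum is all hops collinear in one direction: 42.9 + 78.8 + 201.1 + 229.4 = 552.2.
The longest hop is 229.4; the others sum to 322.8. Since 229.4 ≤ 322.8, the path can fold back on itself completely, so the minimum distance is 0.

0 ≤ JN ≤ 552.2 m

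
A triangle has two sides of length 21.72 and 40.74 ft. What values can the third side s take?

By the triangle inequality, s must be less than 21.72 + 40.74 = 62.46 and greater than |21.72 − 40.74| = 19.02.

19.02 < s < 62.46 (ft)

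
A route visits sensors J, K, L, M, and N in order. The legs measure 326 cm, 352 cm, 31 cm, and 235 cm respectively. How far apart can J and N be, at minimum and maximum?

The maximum is all hops collinear in one direction: 326 + 352 + 31 + 235 = 944.
The longest hop is 352; the others sum to 592. Since 352 ≤ 592, the path can fold back on itself completely, so the minimum distance is 0.

0 ≤ JN ≤ 944 cm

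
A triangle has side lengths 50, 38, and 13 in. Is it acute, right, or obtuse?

obtuse

Compare the square of the longest side to the sum of squares of the other two: 13² + 38² = 1613 < 2500 = 50².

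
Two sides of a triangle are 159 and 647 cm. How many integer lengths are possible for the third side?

The third side lies in the open interval (488, 806).
Integers from 489 to 805 inclusive: 805 − 489 + 1 = 317.

317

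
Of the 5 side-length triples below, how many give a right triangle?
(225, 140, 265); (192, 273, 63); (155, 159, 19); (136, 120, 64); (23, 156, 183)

(225,140,265): 140²+225² = 70225 = 265² → right
(192,273,63): 63+192 ≤ 273, not a triangle
(155,159,19): 19²+155² = 24386 < 25281 = 159² → obtuse
(136,120,64): 64²+120² = 18496 = 136² → right
(23,156,183): 23+156 ≤ 183, not a triangle
2 of the 5 are right.

2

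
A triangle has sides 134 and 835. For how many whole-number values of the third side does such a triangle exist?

The third side lies in the open interval (701, 969).
Integers from 702 to 968 inclusive: 968 − 702 + 1 = 267.

267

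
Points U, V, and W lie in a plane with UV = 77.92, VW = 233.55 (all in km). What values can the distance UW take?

By the triangle inequality, |77.92 − 233.55| ≤ UW ≤ 77.92 + 233.55.

155.63 ≤ UW ≤ 311.47 km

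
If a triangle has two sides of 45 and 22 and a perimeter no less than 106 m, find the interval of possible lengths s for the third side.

Triangle inequality alone gives 23 < s < 67.
The perimeter condition gives s ≥ 106 − 45 − 22 = 39.
Intersecting the two: 39 ≤ s < 67.

39 ≤ s < 67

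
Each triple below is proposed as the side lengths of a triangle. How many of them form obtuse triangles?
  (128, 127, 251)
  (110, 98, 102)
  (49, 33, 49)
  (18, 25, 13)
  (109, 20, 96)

3

(128,127,251): 127²+128² = 32513 < 63001 = 251² → obtuse
(110,98,102): 98²+102² = 20008 > 12100 = 110² → acute
(49,33,49): 33²+49² = 3490 > 2401 = 49² → acute
(18,25,13): 13²+18² = 493 < 625 = 25² → obtuse
(109,20,96): 20²+96² = 9616 < 11881 = 109² → obtuse
3 of the 5 are obtuse.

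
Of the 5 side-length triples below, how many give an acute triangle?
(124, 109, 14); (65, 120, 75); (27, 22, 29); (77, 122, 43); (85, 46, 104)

(124,109,14): 14+109 ≤ 124, not a triangle
(65,120,75): 65²+75² = 9850 < 14400 = 120² → obtuse
(27,22,29): 22²+27² = 1213 > 841 = 29² → acute
(77,122,43): 43+77 ≤ 122, not a triangle
(85,46,104): 46²+85² = 9341 < 10816 = 104² → obtuse
1 of the 5 is acute.

1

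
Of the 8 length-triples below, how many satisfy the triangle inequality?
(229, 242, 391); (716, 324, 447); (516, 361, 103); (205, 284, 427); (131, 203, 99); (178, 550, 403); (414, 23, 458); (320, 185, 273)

(229,242,391): 229+242 > 391 → valid
(324,447,716): 324+447 > 716 → valid
(103,361,516): 103+361 ≤ 516 → not valid
(205,284,427): 205+284 > 427 → valid
(99,131,203): 99+131 > 203 → valid
(178,403,550): 178+403 > 550 → valid
(23,414,458): 23+414 ≤ 458 → not valid
(185,273,320): 185+273 > 320 → valid
6 of the 8 triples form a triangle.

6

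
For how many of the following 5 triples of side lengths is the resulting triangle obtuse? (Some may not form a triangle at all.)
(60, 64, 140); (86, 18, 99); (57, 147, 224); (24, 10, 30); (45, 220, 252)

(60,64,140): 60+64 ≤ 140, not a triangle
(86,18,99): 18²+86² = 7720 < 9801 = 99² → obtuse
(57,147,224): 57+147 ≤ 224, not a triangle
(24,10,30): 10²+24² = 676 < 900 = 30² → obtuse
(45,220,252): 45²+220² = 50425 < 63504 = 252² → obtuse
3 of the 5 are obtuse.

3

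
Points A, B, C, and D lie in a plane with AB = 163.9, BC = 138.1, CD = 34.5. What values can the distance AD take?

The maximum is all hops collinear in one direction: 163.9 + 138.1 + 34.5 = 336.5.
The longest hop is 163.9; the others sum to 172.6. Since 163.9 ≤ 172.6, the path can fold back on itself completely, so the minimum distance is 0.

0 ≤ AD ≤ 336.5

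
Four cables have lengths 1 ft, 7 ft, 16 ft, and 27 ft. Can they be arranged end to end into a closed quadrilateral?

For a quadrilateral, each side must be shorter than the sum of the others.
Here the longest side is 27, but the remaining 3 sides sum to only 24.

No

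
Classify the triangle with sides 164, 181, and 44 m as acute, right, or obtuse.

Compare the square of the longest side to the sum of squares of the other two: 44² + 164² = 28832 < 32761 = 181².

obtuse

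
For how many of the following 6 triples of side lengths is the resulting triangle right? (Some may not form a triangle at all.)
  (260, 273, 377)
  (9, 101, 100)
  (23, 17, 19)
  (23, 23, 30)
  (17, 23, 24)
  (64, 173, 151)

(260,273,377): 260²+273² = 142129 = 377² → right
(9,101,100): 9²+100² = 10081 < 10201 = 101² → obtuse
(23,17,19): 17²+19² = 650 > 529 = 23² → acute
(23,23,30): 23²+23² = 1058 > 900 = 30² → acute
(17,23,24): 17²+23² = 818 > 576 = 24² → acute
(64,173,151): 64²+151² = 26897 < 29929 = 173² → obtuse
1 of the 6 is right.

1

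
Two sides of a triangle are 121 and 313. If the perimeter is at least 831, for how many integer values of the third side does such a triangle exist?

37

Triangle inequality: 192 < x < 434. Perimeter ≥ 831 gives x ≥ 831 − 121 − 313 = 397.
So 397 ≤ x < 434; integers 397 through 433: 37 values.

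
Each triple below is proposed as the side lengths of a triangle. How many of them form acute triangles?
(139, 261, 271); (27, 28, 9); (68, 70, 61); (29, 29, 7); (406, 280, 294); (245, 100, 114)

4

(139,261,271): 139²+261² = 87442 > 73441 = 271² → acute
(27,28,9): 9²+27² = 810 > 784 = 28² → acute
(68,70,61): 61²+68² = 8345 > 4900 = 70² → acute
(29,29,7): 7²+29² = 890 > 841 = 29² → acute
(406,280,294): 280²+294² = 164836 = 406² → right
(245,100,114): 100+114 ≤ 245, not a triangle
4 of the 6 are acute.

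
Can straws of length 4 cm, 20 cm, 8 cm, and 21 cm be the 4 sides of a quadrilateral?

Yes

A quadrilateral exists iff every side is shorter than the sum of the others — equivalently, the longest side is less than the sum of the rest.
Longest side 21 < 32 (sum of the remaining 3), so yes.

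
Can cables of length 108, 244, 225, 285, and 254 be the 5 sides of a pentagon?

Yes

A pentagon exists iff every side is shorter than the sum of the others — equivalently, the longest side is less than the sum of the rest.
Longest side 285 < 831 (sum of the remaining 4), so yes.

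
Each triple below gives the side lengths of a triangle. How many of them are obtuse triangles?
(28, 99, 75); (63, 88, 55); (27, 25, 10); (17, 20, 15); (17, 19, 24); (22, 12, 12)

4

(28,99,75): 28²+75² = 6409 < 9801 = 99² → obtuse
(63,88,55): 55²+63² = 6994 < 7744 = 88² → obtuse
(27,25,10): 10²+25² = 725 < 729 = 27² → obtuse
(17,20,15): 15²+17² = 514 > 400 = 20² → acute
(17,19,24): 17²+19² = 650 > 576 = 24² → acute
(22,12,12): 12²+12² = 288 < 484 = 22² → obtuse
4 of the 6 are obtuse.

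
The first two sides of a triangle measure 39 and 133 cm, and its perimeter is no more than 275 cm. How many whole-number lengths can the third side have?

Triangle inequality: 94 < x < 172. Perimeter ≤ 275 gives x ≤ 275 − 39 − 133 = 103.
So 94 < x ≤ 103; integers 95 through 103: 9 values.

9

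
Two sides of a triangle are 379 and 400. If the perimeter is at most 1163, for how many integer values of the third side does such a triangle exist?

363

Triangle inequality: 21 < x < 779. Perimeter ≤ 1163 gives x ≤ 1163 − 379 − 400 = 384.
So 21 < x ≤ 384; integers 22 through 384: 363 values.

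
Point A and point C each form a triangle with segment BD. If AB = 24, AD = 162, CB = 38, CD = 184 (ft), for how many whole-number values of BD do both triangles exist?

From triangle ABD: 138 < BD < 186.
From triangle CBD: 146 < BD < 222.
Intersection: 146 < BD < 186, so integers 147 through 185: 39 values.

39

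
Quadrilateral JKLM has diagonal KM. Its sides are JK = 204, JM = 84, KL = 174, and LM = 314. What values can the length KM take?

140 < KM < 288

From triangle JKM: |204 − 84| < KM < 204 + 84, i.e. 120 < KM < 288.
From triangle LKM: 140 < KM < 488.
Both must hold, so KM lies in the intersection.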